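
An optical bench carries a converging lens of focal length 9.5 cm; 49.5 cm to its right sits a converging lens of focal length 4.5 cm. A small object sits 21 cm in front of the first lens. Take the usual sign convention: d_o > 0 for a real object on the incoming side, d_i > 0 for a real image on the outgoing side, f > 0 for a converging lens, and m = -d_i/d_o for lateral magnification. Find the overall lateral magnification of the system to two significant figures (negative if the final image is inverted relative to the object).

0.13

Lens 1: 1/d_i1 = 1/f_1 - 1/d_o1 = 1/9.5 - 1/21 = 0.05764 cm^-1, so d_i1 = 17.348 cm.
m_1 = -(17.348)/21 = -0.8261.
That image sits 32.152 cm in front of the second lens, so d_o2 = 32.152 cm.
Lens 2: 1/d_i2 = 1/f_2 - 1/d_o2 = 1/4.5 - 1/(32.152) = 0.19112 cm^-1, so d_i2 = 5.232 cm.
m_2 = -(5.232)/(32.152) = -0.1627.
Overall magnification: m = m_1 m_2 = 0.1344.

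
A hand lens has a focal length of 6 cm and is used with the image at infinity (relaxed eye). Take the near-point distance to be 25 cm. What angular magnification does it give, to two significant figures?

4.2

M = D/f = 25/6 = 4.167.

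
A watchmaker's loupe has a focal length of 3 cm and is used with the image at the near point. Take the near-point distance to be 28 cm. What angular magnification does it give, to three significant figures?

10.3

M = 1 + D/f = 1 + 28/3 = 10.333.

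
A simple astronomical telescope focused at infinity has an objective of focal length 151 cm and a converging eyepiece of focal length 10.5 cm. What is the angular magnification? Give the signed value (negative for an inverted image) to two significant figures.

-14

M = -f_obj/f_eye = -151/(10.5) = -14.381.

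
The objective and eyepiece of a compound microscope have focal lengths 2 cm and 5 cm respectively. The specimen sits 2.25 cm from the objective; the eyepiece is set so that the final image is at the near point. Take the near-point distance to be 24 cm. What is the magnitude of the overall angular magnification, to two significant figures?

Objective: 1/d_i = 1/f_obj - 1/d_o = 1/2 - 1/2.25 = 0.05556 cm^-1, so d_i = 18.000 cm.
m_obj = -d_i/d_o = -18.000/2.25 = -8.000.
Eyepiece angular magnification (image at near point): M_eye = 1 + D/f_e = 1 + 24/5 = 5.800.
Overall M = m_obj x M_eye = (-8.000)(5.800) = -46.40.
|M| = 46.40.

46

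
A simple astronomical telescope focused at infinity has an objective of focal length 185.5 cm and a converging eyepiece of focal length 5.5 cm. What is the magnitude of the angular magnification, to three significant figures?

33.7

|M| = f_obj/|f_eye| = 185.5/5.5 = 33.727.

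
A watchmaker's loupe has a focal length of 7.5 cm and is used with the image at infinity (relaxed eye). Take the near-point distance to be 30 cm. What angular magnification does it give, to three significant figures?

M = D/f = 30/7.5 = 4.000.

4.00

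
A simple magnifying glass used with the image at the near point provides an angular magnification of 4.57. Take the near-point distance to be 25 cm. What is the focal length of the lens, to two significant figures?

7.0 cm

For the image at the near point, M = 1 + D/f.
f = D/(M - 1) = 25/(4.57 - 1) = 7.003 cm.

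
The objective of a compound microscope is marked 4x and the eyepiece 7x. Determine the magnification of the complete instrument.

28

The overall magnification of a compound microscope is the product of the objective and eyepiece magnifications:
M = M_obj x M_eye = 4 x 7 = 28.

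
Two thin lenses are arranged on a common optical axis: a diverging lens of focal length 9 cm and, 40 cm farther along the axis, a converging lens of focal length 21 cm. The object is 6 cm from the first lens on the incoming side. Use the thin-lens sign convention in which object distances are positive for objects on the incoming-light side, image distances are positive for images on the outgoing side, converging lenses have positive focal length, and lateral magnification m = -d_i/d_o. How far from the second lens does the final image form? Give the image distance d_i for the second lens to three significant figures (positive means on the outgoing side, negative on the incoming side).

40.5 cm

First lens: d_i1 = 1/(1/(-9) - 1/6) = -3.600 cm.
With d_i1 < 0 the first image is virtual and lies on the object side; the object distance for lens 2 is d_o2 = 40 - (-3.600) = 43.600 cm.
Second lens: d_i2 = 1/(1/21 - 1/(43.600)) = 40.513 cm.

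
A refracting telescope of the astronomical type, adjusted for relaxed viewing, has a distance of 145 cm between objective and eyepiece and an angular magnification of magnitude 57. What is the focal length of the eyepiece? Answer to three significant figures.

In normal adjustment the tube length equals f_obj + f_eye and |M| = f_obj/f_eye.
So f_obj = 57 f_eye and 57 f_eye + f_eye = 145 cm, giving f_eye = 145/58 = 2.500 cm and f_obj = 142.500 cm.

2.50 cm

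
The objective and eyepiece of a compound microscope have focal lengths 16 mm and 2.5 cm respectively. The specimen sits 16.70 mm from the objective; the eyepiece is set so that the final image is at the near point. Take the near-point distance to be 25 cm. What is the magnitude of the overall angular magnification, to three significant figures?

Convert to cm: f_obj = 16 mm = 1.6 cm; d_o = 16.70 mm = 1.67 cm.
Objective: 1/d_i = 1/f_obj - 1/d_o = 1/1.6 - 1/1.67 = 0.02620 cm^-1, so d_i = 38.171 cm.
m_obj = -d_i/d_o = -38.171/1.67 = -22.857.
Eyepiece angular magnification (image at near point): M_eye = 1 + D/f_e = 1 + 25/2.5 = 11.000.
Overall M = m_obj x M_eye = (-22.857)(11.000) = -251.43.
|M| = 251.43.

251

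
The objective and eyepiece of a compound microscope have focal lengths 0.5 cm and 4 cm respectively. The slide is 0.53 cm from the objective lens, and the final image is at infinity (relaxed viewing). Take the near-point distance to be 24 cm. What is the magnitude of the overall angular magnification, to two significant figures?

Objective: 1/d_i = 1/f_obj - 1/d_o = 1/0.5 - 1/0.53 = 0.11321 cm^-1, so d_i = 8.833 cm.
m_obj = -d_i/d_o = -8.833/0.53 = -16.667.
Eyepiece angular magnification (image at infinity): M_eye = D/f_e = 24/4 = 6.000.
Overall M = m_obj x M_eye = (-16.667)(6.000) = -100.00.
|M| = 100.00.

100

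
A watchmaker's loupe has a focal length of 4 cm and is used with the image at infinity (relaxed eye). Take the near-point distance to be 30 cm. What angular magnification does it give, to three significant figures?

7.50

M = D/f = 30/4 = 7.500.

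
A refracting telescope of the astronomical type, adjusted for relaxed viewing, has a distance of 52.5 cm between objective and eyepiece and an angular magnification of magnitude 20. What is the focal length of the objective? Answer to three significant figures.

50.0 cm

In normal adjustment the tube length equals f_obj + f_eye and |M| = f_obj/f_eye.
So f_obj = 20 f_eye and 20 f_eye + f_eye = 52.5 cm, giving f_eye = 52.5/21 = 2.500 cm and f_obj = 50.000 cm.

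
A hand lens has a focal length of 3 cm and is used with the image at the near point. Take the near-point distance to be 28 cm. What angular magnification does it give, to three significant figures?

M = 1 + D/f = 1 + 28/3 = 10.333.

10.3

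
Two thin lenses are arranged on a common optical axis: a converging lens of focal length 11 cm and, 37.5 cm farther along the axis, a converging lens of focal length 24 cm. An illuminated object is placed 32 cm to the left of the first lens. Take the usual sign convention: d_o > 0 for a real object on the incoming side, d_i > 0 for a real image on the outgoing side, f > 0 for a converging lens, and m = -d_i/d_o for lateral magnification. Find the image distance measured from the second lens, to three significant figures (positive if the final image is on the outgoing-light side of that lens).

Applying the thin-lens equation to the first lens, 1/11 = 1/32 + 1/d_i1, which gives d_i1 = 16.762 cm.
The intermediate image is 16.762 cm to the right of lens 1, so d_o2 = L - d_i1 = 37.5 - 16.762 = 20.738 cm.
Applying the thin-lens equation again with f_2 = 24 cm and d_o2 = 20.738 cm gives d_i2 = -152.584 cm.

-153 cm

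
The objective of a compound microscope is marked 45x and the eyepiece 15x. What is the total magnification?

The overall magnification of a compound microscope is the product of the objective and eyepiece magnifications:
M = M_obj x M_eye = 45 x 15 = 675.

675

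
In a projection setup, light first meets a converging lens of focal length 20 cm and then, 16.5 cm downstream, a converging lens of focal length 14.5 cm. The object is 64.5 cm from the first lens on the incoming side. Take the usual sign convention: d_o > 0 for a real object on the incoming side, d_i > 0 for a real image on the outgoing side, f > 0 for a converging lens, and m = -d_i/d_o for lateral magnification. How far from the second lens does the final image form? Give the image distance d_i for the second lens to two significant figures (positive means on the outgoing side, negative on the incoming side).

6.7 cm

Applying the thin-lens equation to the first lens, 1/20 = 1/64.5 + 1/d_i1, which gives d_i1 = 28.989 cm.
This image would form 28.989 cm past lens 1, i.e. 12.489 cm beyond lens 2, so it is a virtual object for lens 2: d_o2 = 16.5 - 28.989 = -12.489 cm.
Applying the thin-lens equation again with f_2 = 14.5 cm and d_o2 = -12.489 cm gives d_i2 = 6.710 cm.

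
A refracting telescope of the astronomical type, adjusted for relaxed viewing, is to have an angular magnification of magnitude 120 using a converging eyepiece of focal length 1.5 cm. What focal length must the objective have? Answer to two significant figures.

180 cm

|M| = f_obj/|f_eye|, so f_obj = |M| x |f_eye| = 120.0 x 1.5 = 180.000 cm.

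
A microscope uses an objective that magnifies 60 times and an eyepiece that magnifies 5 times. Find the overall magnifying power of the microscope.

The overall magnification of a compound microscope is the product of the objective and eyepiece magnifications:
M = M_obj x M_eye = 60 x 5 = 300.

300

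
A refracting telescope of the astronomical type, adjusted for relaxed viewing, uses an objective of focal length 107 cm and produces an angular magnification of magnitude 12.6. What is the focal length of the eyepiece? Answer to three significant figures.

|M| = f_obj/f_eye, so f_eye = f_obj/|M| = 107/12.6 = 8.492 cm.

8.49 cm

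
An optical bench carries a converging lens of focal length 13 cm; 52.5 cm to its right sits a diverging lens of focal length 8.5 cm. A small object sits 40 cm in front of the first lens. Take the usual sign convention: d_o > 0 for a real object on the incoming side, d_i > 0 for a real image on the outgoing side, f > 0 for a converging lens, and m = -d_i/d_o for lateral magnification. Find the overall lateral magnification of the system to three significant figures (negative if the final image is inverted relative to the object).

First lens: d_i1 = 1/(1/13 - 1/40) = 19.259 cm.
m_1 = -(19.259)/40 = -0.4815.
The intermediate image is 19.259 cm to the right of lens 1, so d_o2 = L - d_i1 = 52.5 - 19.259 = 33.241 cm.
Second lens: d_i2 = 1/(1/(-8.5) - 1/(33.241)) = -6.769 cm.
m_2 = -(-6.769)/(33.241) = 0.2036.
Overall magnification: m = m_1 m_2 = -0.0980.

-0.0980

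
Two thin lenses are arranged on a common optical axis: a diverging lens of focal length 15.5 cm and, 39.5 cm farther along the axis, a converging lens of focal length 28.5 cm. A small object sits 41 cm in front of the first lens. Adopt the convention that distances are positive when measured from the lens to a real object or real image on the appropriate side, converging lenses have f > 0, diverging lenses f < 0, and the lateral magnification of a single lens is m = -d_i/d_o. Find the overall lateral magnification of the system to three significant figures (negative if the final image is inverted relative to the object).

Lens 1: 1/d_i1 = 1/f_1 - 1/d_o1 = 1/(-15.5) - 1/41 = -0.08891 cm^-1, so d_i1 = -11.248 cm.
m_1 = -(-11.248)/41 = 0.2743.
With d_i1 < 0 the first image is virtual and lies on the object side; the object distance for lens 2 is d_o2 = 39.5 - (-11.248) = 50.748 cm.
Lens 2: 1/d_i2 = 1/f_2 - 1/d_o2 = 1/28.5 - 1/(50.748) = 0.01538 cm^-1, so d_i2 = 65.009 cm.
m_2 = -(65.009)/(50.748) = -1.2810.
Overall magnification: m = m_1 m_2 = -0.3514.

-0.351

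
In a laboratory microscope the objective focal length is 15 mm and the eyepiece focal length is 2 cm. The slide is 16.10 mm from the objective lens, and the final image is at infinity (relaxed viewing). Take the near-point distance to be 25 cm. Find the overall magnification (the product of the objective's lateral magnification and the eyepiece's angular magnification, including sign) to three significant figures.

Convert to cm: f_obj = 15 mm = 1.5 cm; d_o = 16.10 mm = 1.61 cm.
Objective: 1/d_i = 1/f_obj - 1/d_o = 1/1.5 - 1/1.61 = 0.04555 cm^-1, so d_i = 21.955 cm.
m_obj = -d_i/d_o = -21.955/1.61 = -13.636.
Eyepiece angular magnification (image at infinity): M_eye = D/f_e = 25/2 = 12.500.
Overall M = m_obj x M_eye = (-13.636)(12.500) = -170.45.

-170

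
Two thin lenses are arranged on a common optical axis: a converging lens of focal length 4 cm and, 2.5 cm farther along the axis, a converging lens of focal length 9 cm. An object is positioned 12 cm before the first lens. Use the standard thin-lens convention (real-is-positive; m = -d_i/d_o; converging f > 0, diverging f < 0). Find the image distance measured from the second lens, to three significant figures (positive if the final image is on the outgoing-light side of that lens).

2.52 cm

Applying the thin-lens equation to the first lens, 1/4 = 1/12 + 1/d_i1, which gives d_i1 = 6.000 cm.
Since 6.000 cm > 2.5 cm, the first image lies past the second lens and serves as a virtual object: d_o2 = L - d_i1 = -3.500 cm.
Applying the thin-lens equation again with f_2 = 9 cm and d_o2 = -3.500 cm gives d_i2 = 2.520 cm.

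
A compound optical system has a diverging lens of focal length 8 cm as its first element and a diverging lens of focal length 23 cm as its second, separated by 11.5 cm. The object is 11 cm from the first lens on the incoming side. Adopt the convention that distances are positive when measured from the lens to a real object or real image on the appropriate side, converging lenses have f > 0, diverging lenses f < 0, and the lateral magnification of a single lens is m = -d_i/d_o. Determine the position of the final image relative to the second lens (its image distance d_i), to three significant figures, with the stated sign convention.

-9.48 cm

Applying the thin-lens equation to the first lens, 1/(-8) = 1/11 + 1/d_i1, which gives d_i1 = -4.632 cm.
With d_i1 < 0 the first image is virtual and lies on the object side; the object distance for lens 2 is d_o2 = 11.5 - (-4.632) = 16.132 cm.
Applying the thin-lens equation again with f_2 = -23 cm and d_o2 = 16.132 cm gives d_i2 = -9.482 cm.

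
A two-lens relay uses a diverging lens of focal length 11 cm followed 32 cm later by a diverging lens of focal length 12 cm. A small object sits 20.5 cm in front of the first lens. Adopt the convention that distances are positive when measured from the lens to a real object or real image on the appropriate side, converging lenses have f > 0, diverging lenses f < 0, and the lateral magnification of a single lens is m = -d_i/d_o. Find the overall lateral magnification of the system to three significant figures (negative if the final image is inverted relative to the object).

First lens: d_i1 = 1/(1/(-11) - 1/20.5) = -7.159 cm.
m_1 = -(-7.159)/20.5 = 0.3492.
With d_i1 < 0 the first image is virtual and lies on the object side; the object distance for lens 2 is d_o2 = 32 - (-7.159) = 39.159 cm.
Second lens: d_i2 = 1/(1/(-12) - 1/(39.159)) = -9.185 cm.
m_2 = -(-9.185)/(39.159) = 0.2346.
The system's lateral magnification is m_1 m_2 = (0.3492)(0.2346) = 0.0819.

0.0819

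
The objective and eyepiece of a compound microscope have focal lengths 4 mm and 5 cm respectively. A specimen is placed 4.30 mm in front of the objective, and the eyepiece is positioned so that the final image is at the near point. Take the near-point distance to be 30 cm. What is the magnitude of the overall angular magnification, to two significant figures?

Convert to cm: f_obj = 4 mm = 0.4 cm; d_o = 4.30 mm = 0.43 cm.
Objective: 1/d_i = 1/f_obj - 1/d_o = 1/0.4 - 1/0.43 = 0.17442 cm^-1, so d_i = 5.733 cm.
m_obj = -d_i/d_o = -5.733/0.43 = -13.333.
Eyepiece angular magnification (image at near point): M_eye = 1 + D/f_e = 1 + 30/5 = 7.000.
Overall M = m_obj x M_eye = (-13.333)(7.000) = -93.33.
|M| = 93.33.

93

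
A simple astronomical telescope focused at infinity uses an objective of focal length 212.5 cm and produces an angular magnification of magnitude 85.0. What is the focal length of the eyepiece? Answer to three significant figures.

2.50 cm

|M| = f_obj/f_eye, so f_eye = f_obj/|M| = 212.5/85.0 = 2.500 cm.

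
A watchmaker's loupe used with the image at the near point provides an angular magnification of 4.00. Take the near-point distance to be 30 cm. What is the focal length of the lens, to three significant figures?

For the image at the near point, M = 1 + D/f.
f = D/(M - 1) = 30/(4.0 - 1) = 10.000 cm.

10.0 cm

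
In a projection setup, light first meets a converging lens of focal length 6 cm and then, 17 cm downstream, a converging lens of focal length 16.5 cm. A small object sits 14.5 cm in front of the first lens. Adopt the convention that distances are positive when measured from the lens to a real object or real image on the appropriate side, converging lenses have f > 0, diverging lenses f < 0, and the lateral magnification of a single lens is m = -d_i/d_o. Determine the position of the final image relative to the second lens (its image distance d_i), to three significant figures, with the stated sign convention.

Lens 1: 1/d_i1 = 1/f_1 - 1/d_o1 = 1/6 - 1/14.5 = 0.09770 cm^-1, so d_i1 = 10.235 cm.
That image sits 6.765 cm in front of the second lens, so d_o2 = 6.765 cm.
Lens 2: 1/d_i2 = 1/f_2 - 1/d_o2 = 1/16.5 - 1/(6.765) = -0.08722 cm^-1, so d_i2 = -11.465 cm.

-11.5 cm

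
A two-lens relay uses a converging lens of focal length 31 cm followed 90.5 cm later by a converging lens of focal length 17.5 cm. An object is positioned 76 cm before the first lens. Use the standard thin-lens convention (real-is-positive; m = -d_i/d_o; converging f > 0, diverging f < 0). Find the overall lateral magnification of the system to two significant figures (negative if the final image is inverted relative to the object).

First lens: d_i1 = 1/(1/31 - 1/76) = 52.356 cm.
m_1 = -(52.356)/76 = -0.6889.
That image sits 38.144 cm in front of the second lens, so d_o2 = 38.144 cm.
Second lens: d_i2 = 1/(1/17.5 - 1/(38.144)) = 32.334 cm.
m_2 = -(32.334)/(38.144) = -0.8477.
Total m = m_1 x m_2 = (-0.6889)(-0.8477) = 0.5840.

0.58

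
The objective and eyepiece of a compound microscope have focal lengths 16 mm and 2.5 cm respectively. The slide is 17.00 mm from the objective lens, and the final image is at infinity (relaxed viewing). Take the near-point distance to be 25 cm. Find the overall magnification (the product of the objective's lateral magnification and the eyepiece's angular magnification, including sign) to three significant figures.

-160

Convert to cm: f_obj = 16 mm = 1.6 cm; d_o = 17.00 mm = 1.70 cm.
Objective: 1/d_i = 1/f_obj - 1/d_o = 1/1.6 - 1/1.70 = 0.03676 cm^-1, so d_i = 27.200 cm.
m_obj = -d_i/d_o = -27.200/1.70 = -16.000.
Eyepiece angular magnification (image at infinity): M_eye = D/f_e = 25/2.5 = 10.000.
Overall M = m_obj x M_eye = (-16.000)(10.000) = -160.00.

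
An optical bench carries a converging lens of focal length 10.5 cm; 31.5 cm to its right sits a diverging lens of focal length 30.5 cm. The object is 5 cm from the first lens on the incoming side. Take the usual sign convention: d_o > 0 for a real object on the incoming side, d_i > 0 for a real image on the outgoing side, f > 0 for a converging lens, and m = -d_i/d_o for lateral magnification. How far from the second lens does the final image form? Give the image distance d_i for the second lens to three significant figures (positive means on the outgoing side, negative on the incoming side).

First lens: d_i1 = 1/(1/10.5 - 1/5) = -9.545 cm.
With d_i1 < 0 the first image is virtual and lies on the object side; the object distance for lens 2 is d_o2 = 31.5 - (-9.545) = 41.045 cm.
Second lens: d_i2 = 1/(1/(-30.5) - 1/(41.045)) = -17.498 cm.

-17.5 cm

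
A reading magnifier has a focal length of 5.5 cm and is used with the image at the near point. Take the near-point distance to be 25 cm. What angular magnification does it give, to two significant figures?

5.5

M = 1 + D/f = 1 + 25/5.5 = 5.545.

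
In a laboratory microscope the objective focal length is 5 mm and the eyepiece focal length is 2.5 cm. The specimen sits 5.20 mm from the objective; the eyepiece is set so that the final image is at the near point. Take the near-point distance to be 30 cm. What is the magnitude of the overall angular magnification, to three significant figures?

Convert to cm: f_obj = 5 mm = 0.5 cm; d_o = 5.20 mm = 0.52 cm.
Objective: 1/d_i = 1/f_obj - 1/d_o = 1/0.5 - 1/0.52 = 0.07692 cm^-1, so d_i = 13.000 cm.
m_obj = -d_i/d_o = -13.000/0.52 = -25.000.
Eyepiece angular magnification (image at near point): M_eye = 1 + D/f_e = 1 + 30/2.5 = 13.000.
Overall M = m_obj x M_eye = (-25.000)(13.000) = -325.00.
|M| = 325.00.

325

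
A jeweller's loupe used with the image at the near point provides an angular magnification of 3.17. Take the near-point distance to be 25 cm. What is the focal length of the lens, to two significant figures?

For the image at the near point, M = 1 + D/f.
f = D/(M - 1) = 25/(3.17 - 1) = 11.521 cm.

12 cm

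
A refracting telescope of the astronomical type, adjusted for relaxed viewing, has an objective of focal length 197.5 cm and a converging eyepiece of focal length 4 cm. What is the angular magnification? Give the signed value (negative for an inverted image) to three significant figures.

-49.4

M = -f_obj/f_eye = -197.5/(4) = -49.375.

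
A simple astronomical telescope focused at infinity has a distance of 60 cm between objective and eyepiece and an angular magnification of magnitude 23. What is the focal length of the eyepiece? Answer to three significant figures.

In normal adjustment the tube length equals f_obj + f_eye and |M| = f_obj/f_eye.
So f_obj = 23 f_eye and 23 f_eye + f_eye = 60 cm, giving f_eye = 60/24 = 2.500 cm and f_obj = 57.500 cm.

2.50 cm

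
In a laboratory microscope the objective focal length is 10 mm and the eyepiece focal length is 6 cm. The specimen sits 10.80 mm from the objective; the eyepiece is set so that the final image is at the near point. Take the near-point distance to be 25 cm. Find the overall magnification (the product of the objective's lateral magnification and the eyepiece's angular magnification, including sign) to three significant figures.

-64.6

Convert to cm: f_obj = 10 mm = 1 cm; d_o = 10.80 mm = 1.08 cm.
Objective: 1/d_i = 1/f_obj - 1/d_o = 1/1 - 1/1.08 = 0.07407 cm^-1, so d_i = 13.500 cm.
m_obj = -d_i/d_o = -13.500/1.08 = -12.500.
Eyepiece angular magnification (image at near point): M_eye = 1 + D/f_e = 1 + 25/6 = 5.167.
Overall M = m_obj x M_eye = (-12.500)(5.167) = -64.58.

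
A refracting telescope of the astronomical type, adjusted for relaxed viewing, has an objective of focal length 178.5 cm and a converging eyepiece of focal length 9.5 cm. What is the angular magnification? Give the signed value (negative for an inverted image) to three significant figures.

M = -f_obj/f_eye = -178.5/(9.5) = -18.789.

-18.8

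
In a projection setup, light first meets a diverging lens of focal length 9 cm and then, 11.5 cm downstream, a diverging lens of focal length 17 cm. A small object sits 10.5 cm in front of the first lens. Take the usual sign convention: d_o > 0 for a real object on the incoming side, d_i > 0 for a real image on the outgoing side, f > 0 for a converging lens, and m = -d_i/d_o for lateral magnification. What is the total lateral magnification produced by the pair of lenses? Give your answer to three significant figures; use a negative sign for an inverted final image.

0.235

Lens 1: 1/d_i1 = 1/f_1 - 1/d_o1 = 1/(-9) - 1/10.5 = -0.20635 cm^-1, so d_i1 = -4.846 cm.
m_1 = -(-4.846)/10.5 = 0.4615.
The intermediate image is virtual, 4.846 cm to the left of lens 1, so d_o2 = L - d_i1 = 11.5 - (-4.846) = 16.346 cm.
Lens 2: 1/d_i2 = 1/f_2 - 1/d_o2 = 1/(-17) - 1/(16.346) = -0.12000 cm^-1, so d_i2 = -8.333 cm.
m_2 = -(-8.333)/(16.346) = 0.5098.
The system's lateral magnification is m_1 m_2 = (0.4615)(0.5098) = 0.2353.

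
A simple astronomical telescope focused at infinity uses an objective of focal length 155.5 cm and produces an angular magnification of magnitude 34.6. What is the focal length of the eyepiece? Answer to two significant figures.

4.5 cm

|M| = f_obj/f_eye, so f_eye = f_obj/|M| = 155.5/34.6 = 4.494 cm.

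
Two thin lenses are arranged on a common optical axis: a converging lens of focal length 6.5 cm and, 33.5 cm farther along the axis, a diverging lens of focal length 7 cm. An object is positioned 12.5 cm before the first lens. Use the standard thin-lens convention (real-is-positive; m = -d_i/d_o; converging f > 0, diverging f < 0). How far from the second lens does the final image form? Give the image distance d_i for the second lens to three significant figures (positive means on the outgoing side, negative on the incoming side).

-5.18 cm

Applying the thin-lens equation to the first lens, 1/6.5 = 1/12.5 + 1/d_i1, which gives d_i1 = 13.542 cm.
That image sits 19.958 cm in front of the second lens, so d_o2 = 19.958 cm.
Applying the thin-lens equation again with f_2 = -7 cm and d_o2 = 19.958 cm gives d_i2 = -5.182 cm.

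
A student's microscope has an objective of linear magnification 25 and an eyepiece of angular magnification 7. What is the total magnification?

The overall magnification of a compound microscope is the product of the objective and eyepiece magnifications:
M = M_obj x M_eye = 25 x 7 = 175.

175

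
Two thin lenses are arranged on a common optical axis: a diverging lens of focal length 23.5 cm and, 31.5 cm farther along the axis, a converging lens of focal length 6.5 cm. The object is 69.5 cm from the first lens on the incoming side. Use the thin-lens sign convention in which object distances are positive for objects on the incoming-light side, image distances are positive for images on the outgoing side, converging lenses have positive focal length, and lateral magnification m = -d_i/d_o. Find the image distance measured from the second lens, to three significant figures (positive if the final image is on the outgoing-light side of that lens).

7.49 cm

Lens 1: 1/d_i1 = 1/f_1 - 1/d_o1 = 1/(-23.5) - 1/69.5 = -0.05694 cm^-1, so d_i1 = -17.562 cm.
With d_i1 < 0 the first image is virtual and lies on the object side; the object distance for lens 2 is d_o2 = 31.5 - (-17.562) = 49.062 cm.
Lens 2: 1/d_i2 = 1/f_2 - 1/d_o2 = 1/6.5 - 1/(49.062) = 0.13346 cm^-1, so d_i2 = 7.493 cm.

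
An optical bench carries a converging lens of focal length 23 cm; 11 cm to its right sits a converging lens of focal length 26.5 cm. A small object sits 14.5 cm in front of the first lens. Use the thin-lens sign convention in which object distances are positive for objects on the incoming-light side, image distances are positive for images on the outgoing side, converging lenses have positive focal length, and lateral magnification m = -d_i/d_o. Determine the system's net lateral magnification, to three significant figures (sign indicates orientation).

Applying the thin-lens equation to the first lens, 1/23 = 1/14.5 + 1/d_i1, which gives d_i1 = -39.235 cm.
Its lateral magnification is m_1 = -d_i1/d_o1 = -(-39.235)/14.5 = 2.7059.
The intermediate image is virtual, 39.235 cm to the left of lens 1, so d_o2 = L - d_i1 = 11 - (-39.235) = 50.235 cm.
Applying the thin-lens equation again with f_2 = 26.5 cm and d_o2 = 50.235 cm gives d_i2 = 56.087 cm.
m_2 = -(56.087)/(50.235) = -1.1165.
The system's lateral magnification is m_1 m_2 = (2.7059)(-1.1165) = -3.0211.

-3.02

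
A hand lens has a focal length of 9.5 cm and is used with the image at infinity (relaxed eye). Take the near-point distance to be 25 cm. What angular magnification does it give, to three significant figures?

M = D/f = 25/9.5 = 2.632.

2.63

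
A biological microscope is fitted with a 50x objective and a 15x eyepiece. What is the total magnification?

750

The overall magnification of a compound microscope is the product of the objective and eyepiece magnifications:
M = M_obj x M_eye = 50 x 15 = 750.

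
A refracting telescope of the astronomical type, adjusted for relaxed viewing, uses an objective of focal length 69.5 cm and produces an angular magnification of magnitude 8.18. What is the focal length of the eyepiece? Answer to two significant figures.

8.5 cm

|M| = f_obj/f_eye, so f_eye = f_obj/|M| = 69.5/8.18 = 8.496 cm.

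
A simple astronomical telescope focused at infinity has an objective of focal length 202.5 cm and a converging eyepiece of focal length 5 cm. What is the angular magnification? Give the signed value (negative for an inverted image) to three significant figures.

M = -f_obj/f_eye = -202.5/(5) = -40.500.

-40.5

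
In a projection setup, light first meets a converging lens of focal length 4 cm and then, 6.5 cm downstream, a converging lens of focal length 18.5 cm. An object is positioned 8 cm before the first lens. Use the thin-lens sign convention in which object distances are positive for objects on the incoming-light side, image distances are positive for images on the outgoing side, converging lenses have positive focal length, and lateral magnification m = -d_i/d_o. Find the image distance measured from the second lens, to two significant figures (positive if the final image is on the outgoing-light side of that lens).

Applying the thin-lens equation to the first lens, 1/4 = 1/8 + 1/d_i1, which gives d_i1 = 8.000 cm.
This image would form 8.000 cm past lens 1, i.e. 1.500 cm beyond lens 2, so it is a virtual object for lens 2: d_o2 = 6.5 - 8.000 = -1.500 cm.
Applying the thin-lens equation again with f_2 = 18.5 cm and d_o2 = -1.500 cm gives d_i2 = 1.387 cm.

1.4 cm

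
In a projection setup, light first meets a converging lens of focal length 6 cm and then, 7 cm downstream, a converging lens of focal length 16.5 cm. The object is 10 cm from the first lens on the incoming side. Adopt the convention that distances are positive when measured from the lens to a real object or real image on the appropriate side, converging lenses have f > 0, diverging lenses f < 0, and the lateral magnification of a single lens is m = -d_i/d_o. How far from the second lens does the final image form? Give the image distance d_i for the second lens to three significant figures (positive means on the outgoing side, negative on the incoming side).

5.39 cm

Lens 1: 1/d_i1 = 1/f_1 - 1/d_o1 = 1/6 - 1/10 = 0.06667 cm^-1, so d_i1 = 15.000 cm.
Since 15.000 cm > 7 cm, the first image lies past the second lens and serves as a virtual object: d_o2 = L - d_i1 = -8.000 cm.
Lens 2: 1/d_i2 = 1/f_2 - 1/d_o2 = 1/16.5 - 1/(-8.000) = 0.18561 cm^-1, so d_i2 = 5.388 cm.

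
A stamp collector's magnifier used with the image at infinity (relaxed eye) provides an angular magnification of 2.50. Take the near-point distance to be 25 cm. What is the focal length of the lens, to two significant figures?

10 cm

For the image at infinity, M = D/f.
f = D/M = 25/2.5 = 10.000 cm.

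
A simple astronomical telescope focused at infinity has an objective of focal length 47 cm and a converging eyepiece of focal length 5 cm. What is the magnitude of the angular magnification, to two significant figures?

|M| = f_obj/|f_eye| = 47/5 = 9.400.

9.4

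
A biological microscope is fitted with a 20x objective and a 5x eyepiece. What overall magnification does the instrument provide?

The overall magnification of a compound microscope is the product of the objective and eyepiece magnifications:
M = M_obj x M_eye = 20 x 5 = 100.

100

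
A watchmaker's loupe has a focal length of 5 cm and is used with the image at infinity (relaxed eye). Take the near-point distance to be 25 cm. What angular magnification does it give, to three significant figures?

M = D/f = 25/5 = 5.000.

5.00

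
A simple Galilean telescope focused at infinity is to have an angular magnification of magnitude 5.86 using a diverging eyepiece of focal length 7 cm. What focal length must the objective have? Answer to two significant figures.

41 cm

|M| = f_obj/|f_eye|, so f_obj = |M| x |f_eye| = 5.86 x 7 = 41.020 cm.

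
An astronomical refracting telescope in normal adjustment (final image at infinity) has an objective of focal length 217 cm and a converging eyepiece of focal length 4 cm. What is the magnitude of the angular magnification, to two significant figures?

|M| = f_obj/|f_eye| = 217/4 = 54.250.

54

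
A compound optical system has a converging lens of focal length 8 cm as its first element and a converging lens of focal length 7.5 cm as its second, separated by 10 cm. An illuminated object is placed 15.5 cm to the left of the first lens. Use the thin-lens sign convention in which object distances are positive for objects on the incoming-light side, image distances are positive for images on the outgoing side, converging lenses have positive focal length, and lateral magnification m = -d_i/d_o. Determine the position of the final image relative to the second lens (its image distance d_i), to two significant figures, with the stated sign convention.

Lens 1: 1/d_i1 = 1/f_1 - 1/d_o1 = 1/8 - 1/15.5 = 0.06048 cm^-1, so d_i1 = 16.533 cm.
This image would form 16.533 cm past lens 1, i.e. 6.533 cm beyond lens 2, so it is a virtual object for lens 2: d_o2 = 10 - 16.533 = -6.533 cm.
Lens 2: 1/d_i2 = 1/f_2 - 1/d_o2 = 1/7.5 - 1/(-6.533) = 0.28639 cm^-1, so d_i2 = 3.492 cm.

3.5 cm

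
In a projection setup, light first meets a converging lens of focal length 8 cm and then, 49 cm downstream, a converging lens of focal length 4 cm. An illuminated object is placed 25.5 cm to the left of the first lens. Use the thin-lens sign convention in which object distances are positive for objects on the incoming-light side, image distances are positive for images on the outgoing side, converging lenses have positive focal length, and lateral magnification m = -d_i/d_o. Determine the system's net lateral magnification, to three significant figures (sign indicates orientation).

0.0548

Applying the thin-lens equation to the first lens, 1/8 = 1/25.5 + 1/d_i1, which gives d_i1 = 11.657 cm.
Its lateral magnification is m_1 = -d_i1/d_o1 = -(11.657)/25.5 = -0.4571.
The intermediate image is 11.657 cm to the right of lens 1, so d_o2 = L - d_i1 = 49 - 11.657 = 37.343 cm.
Applying the thin-lens equation again with f_2 = 4 cm and d_o2 = 37.343 cm gives d_i2 = 4.480 cm.
m_2 = -(4.480)/(37.343) = -0.1200.
Overall magnification: m = m_1 m_2 = 0.0548.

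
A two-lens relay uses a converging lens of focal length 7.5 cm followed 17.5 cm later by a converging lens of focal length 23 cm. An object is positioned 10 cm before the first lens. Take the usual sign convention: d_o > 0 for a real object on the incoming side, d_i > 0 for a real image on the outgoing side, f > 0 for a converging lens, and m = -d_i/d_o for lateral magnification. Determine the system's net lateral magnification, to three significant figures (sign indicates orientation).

Lens 1: 1/d_i1 = 1/f_1 - 1/d_o1 = 1/7.5 - 1/10 = 0.03333 cm^-1, so d_i1 = 30.000 cm.
m_1 = -(30.000)/10 = -3.0000.
Since 30.000 cm > 17.5 cm, the first image lies past the second lens and serves as a virtual object: d_o2 = L - d_i1 = -12.500 cm.
Lens 2: 1/d_i2 = 1/f_2 - 1/d_o2 = 1/23 - 1/(-12.500) = 0.12348 cm^-1, so d_i2 = 8.099 cm.
m_2 = -(8.099)/(-12.500) = 0.6479.
Total m = m_1 x m_2 = (-3.0000)(0.6479) = -1.9437.

-1.94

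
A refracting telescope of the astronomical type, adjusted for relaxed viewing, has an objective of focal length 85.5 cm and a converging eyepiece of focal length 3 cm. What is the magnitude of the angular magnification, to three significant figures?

28.5

|M| = f_obj/|f_eye| = 85.5/3 = 28.500.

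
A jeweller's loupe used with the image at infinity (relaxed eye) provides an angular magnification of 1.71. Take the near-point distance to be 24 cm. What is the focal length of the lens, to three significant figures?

14.0 cm

For the image at infinity, M = D/f.
f = D/M = 24/1.71 = 14.035 cm.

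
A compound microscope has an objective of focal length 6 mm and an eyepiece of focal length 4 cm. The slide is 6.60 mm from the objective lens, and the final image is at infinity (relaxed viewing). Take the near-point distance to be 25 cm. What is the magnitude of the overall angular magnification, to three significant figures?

62.5

Convert to cm: f_obj = 6 mm = 0.6 cm; d_o = 6.60 mm = 0.66 cm.
Objective: 1/d_i = 1/f_obj - 1/d_o = 1/0.6 - 1/0.66 = 0.15152 cm^-1, so d_i = 6.600 cm.
m_obj = -d_i/d_o = -6.600/0.66 = -10.000.
Eyepiece angular magnification (image at infinity): M_eye = D/f_e = 25/4 = 6.250.
Overall M = m_obj x M_eye = (-10.000)(6.250) = -62.50.
|M| = 62.50.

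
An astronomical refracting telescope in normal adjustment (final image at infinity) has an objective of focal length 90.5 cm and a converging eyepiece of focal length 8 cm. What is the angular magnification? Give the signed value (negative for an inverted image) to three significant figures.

M = -f_obj/f_eye = -90.5/(8) = -11.312.

-11.3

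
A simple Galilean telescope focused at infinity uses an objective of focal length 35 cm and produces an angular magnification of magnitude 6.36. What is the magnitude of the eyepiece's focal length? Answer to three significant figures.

|M| = f_obj/|f_eye|, so |f_eye| = f_obj/|M| = 35/6.36 = 5.503 cm.
(The eyepiece is diverging, so its signed focal length is -5.503 cm.)

5.50 cm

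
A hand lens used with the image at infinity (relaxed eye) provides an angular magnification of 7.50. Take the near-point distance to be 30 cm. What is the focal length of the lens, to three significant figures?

4.00 cm

For the image at infinity, M = D/f.
f = D/M = 30/7.5 = 4.000 cm.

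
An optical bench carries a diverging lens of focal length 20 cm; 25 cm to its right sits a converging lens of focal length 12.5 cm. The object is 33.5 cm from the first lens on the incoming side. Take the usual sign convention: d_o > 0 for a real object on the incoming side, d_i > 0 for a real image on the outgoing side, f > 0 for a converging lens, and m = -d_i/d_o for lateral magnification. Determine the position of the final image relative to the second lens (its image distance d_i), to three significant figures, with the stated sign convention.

18.7 cm

First lens: d_i1 = 1/(1/(-20) - 1/33.5) = -12.523 cm.
With d_i1 < 0 the first image is virtual and lies on the object side; the object distance for lens 2 is d_o2 = 25 - (-12.523) = 37.523 cm.
Second lens: d_i2 = 1/(1/12.5 - 1/(37.523)) = 18.744 cm.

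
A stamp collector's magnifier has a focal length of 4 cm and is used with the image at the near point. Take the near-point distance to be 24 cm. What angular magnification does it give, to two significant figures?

7.0

M = 1 + D/f = 1 + 24/4 = 7.000.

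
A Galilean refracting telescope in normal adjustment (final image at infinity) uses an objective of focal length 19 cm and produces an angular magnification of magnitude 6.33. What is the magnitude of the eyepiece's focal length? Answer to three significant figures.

|M| = f_obj/|f_eye|, so |f_eye| = f_obj/|M| = 19/6.33 = 3.002 cm.
(The eyepiece is diverging, so its signed focal length is -3.002 cm.)

3.00 cm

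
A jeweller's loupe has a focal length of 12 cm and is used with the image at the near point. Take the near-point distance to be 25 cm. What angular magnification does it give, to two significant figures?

3.1

M = 1 + D/f = 1 + 25/12 = 3.083.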